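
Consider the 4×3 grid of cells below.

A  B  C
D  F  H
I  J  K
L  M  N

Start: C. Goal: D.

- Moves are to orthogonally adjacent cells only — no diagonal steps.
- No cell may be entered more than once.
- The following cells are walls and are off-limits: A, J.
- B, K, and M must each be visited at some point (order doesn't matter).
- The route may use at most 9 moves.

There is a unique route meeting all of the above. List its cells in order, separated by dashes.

C - B - F - H - K - N - M - L - I - D

The budget equals the shortest possible length, so every move has to be on a shortest route through the required cells.
Route from C: left 1 to B, down 1 to F, right 1 to H, down 2 to N, left 2 to L, up 2 to D — 9 moves in all.
Check: all required cells visited; 9 ≤ 9 moves.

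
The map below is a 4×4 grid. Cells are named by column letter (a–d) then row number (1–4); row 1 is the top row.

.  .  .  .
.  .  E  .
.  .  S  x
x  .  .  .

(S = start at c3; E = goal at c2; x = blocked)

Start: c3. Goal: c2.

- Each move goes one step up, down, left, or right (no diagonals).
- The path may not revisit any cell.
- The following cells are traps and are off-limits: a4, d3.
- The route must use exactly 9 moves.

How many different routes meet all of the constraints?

Need simple routes of exactly 9 moves from c3 to c2 (Manhattan distance 1, so 4 moves are spent on a detour and 4 undoing it).
Enumerating: c3 c4 b4 b3 b2 b1 c1 d1 d2 c2 | c3 c4 b4 b3 b2 a2 a1 b1 c1 c2 | c3 c4 b4 b3 a3 a2 a1 b1 b2 c2 | c3 c4 b4 b3 a3 a2 a1 b1 c1 c2 | c3 c4 b4 b3 a3 a2 b2 b1 c1 c2 | c3 b3 b2 a2 a1 b1 c1 d1 d2 c2 | c3 b3 a3 a2 a1 b1 c1 d1 d2 c2 | c3 b3 a3 a2 b2 b1 c1 d1 d2 c2.
That gives 8 routes.

8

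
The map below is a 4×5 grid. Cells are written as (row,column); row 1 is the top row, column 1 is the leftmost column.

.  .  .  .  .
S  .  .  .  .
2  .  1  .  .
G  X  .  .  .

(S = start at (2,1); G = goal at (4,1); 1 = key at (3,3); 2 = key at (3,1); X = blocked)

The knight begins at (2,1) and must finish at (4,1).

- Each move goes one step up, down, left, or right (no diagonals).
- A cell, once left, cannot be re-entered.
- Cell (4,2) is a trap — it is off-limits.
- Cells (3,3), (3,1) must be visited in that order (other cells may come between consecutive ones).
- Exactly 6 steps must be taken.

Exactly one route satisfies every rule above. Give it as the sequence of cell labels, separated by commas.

(2,1), (2,2), (2,3), (3,3), (3,2), (3,1), (4,1)

The waypoints must appear in the order (3,3), (3,1), with no cell reused.
Route from (2,1): right 2 to (2,3), down 1 to (3,3), left 2 to (3,1), down 1 to (4,1) — 6 moves in all.
Check: order respected (1 at step 3, 2 at step 5); 6 moves as required.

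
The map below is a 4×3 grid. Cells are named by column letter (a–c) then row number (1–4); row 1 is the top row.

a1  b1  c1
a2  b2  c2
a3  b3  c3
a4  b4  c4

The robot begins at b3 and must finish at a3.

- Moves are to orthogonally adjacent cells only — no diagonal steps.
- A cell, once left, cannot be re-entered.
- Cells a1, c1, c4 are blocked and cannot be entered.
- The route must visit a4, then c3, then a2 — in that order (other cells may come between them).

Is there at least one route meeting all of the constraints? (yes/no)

no

Even ignoring the required order, no revisit-free route from b3 to a3 manages to pass through all of a4, c3, and a2: branching out from b3, every path either misses one of them or, having collected them, can no longer reach a3 without re-entering a cell.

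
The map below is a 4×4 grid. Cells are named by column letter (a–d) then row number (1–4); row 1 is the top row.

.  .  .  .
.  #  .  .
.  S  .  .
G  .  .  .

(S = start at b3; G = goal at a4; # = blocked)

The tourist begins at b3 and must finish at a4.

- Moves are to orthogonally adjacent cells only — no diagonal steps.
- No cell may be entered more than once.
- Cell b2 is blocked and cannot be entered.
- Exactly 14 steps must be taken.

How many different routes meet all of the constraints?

2

Need simple routes of exactly 14 moves from b3 to a4 (Manhattan distance 2, so 6 moves are spent on a detour and 6 undoing it).
Enumerating: b3 b4 c4 d4 d3 c3 c2 d2 d1 c1 b1 a1 a2 a3 a4 | b3 a3 a2 a1 b1 c1 d1 d2 c2 c3 d3 d4 c4 b4 a4.
That gives 2 routes.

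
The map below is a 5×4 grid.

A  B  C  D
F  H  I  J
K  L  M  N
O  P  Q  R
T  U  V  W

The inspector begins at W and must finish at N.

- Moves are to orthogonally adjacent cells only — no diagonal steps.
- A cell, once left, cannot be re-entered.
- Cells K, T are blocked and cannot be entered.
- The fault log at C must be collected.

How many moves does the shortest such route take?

8

Any route passes through C somewhere between W and N. Summing Manhattan distances along the two legs (W → C → N) gives a lower bound of 5 + 3 = 8 moves.
A route of 8 moves achieves this: W → R → Q → M → I → C → D → J → N.
Since 8 matches the lower bound, it is optimal.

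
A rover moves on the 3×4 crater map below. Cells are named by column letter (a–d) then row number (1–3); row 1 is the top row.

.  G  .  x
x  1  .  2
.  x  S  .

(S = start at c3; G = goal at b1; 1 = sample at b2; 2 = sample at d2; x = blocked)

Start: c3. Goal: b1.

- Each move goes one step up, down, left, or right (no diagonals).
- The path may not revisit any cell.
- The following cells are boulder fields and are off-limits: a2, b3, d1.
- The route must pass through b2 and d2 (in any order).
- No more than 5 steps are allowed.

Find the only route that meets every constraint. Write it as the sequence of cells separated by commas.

The 5-move cap with required stops at b2, d2 leaves no slack for detours.
Route from c3: right to d3, up to d2, 2× left (reaching b2), up to b1 — 5 moves in all.
Check: all required cells visited; 5 ≤ 5 moves.

c3, d3, d2, c2, b2, b1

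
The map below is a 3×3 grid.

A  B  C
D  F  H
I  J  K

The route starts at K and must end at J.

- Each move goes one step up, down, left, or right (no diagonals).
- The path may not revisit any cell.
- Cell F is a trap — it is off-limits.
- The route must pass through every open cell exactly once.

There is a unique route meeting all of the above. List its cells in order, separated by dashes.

Need to visit all 8 open cells exactly once, starting at K and ending at J.
Cell C has only two open neighbours (H and B), so the path must pass straight through it: one of those is the cell it's entered from and the other is where it exits.
Route from K: 2× up (reaching C), 2× left (reaching A), 2× down (reaching I), right to J — 7 moves in all.
Check: all 8 open cells covered.

K - H - C - B - A - D - I - J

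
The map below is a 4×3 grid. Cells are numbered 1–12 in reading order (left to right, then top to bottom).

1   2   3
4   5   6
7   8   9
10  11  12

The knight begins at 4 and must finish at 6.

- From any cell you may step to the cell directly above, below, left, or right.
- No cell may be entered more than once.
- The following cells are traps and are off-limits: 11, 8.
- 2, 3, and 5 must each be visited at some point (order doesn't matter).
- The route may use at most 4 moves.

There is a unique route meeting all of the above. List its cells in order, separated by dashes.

The 4-move cap with required stops at 2, 3, 5 leaves no slack for detours.
Route from 4: right to 5, up to 2, right to 3, down to 6 — 4 moves in all.
Check: all required cells visited; 4 ≤ 4 moves.

4 - 5 - 2 - 3 - 6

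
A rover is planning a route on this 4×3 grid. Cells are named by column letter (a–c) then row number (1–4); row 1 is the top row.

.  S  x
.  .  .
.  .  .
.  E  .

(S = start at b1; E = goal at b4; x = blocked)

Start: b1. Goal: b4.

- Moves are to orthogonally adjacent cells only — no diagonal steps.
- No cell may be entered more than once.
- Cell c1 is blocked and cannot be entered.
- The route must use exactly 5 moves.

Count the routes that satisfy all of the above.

9

Need simple routes of exactly 5 moves from b1 to b4 (Manhattan distance 3, so 1 moves are spent on a detour and 1 undoing it).
Branch systematically from the start, pruning whenever the remaining move budget drops below the Manhattan distance to b4 or differs from it in parity. Grouping the completions by first move — via b2: 6; via a1: 3 — and summing: 6 + 3 = 9.
That gives 9 routes.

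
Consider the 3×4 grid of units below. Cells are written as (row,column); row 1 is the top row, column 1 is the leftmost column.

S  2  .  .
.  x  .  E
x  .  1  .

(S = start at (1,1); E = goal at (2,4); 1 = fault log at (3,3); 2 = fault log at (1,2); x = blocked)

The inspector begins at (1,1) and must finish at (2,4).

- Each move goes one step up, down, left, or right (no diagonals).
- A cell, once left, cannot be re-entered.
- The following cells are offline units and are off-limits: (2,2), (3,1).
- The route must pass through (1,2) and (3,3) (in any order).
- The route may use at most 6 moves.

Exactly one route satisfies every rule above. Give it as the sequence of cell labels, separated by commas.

Any route must reach (1,2) and (3,3) and still end at (2,4) within 6 moves, so the order of the required stops is forced.
Route from (1,1): right 2 to (1,3), down 2 to (3,3), right 1 to (3,4), up 1 to (2,4) — 6 moves in all.
Check: all required cells visited; 6 ≤ 6 moves.

(1,1), (1,2), (1,3), (2,3), (3,3), (3,4), (2,4)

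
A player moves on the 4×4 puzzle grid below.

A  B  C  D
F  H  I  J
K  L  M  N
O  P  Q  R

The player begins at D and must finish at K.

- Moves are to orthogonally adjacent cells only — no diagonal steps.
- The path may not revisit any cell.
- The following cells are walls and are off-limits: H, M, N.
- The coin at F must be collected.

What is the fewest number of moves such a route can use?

5

Any route passes through F somewhere between D and K. Summing Manhattan distances along the two legs (D → F → K) gives a lower bound of 4 + 1 = 5 moves.
A route of 5 moves achieves this: D → C → B → A → F → K.
Since 5 matches the lower bound, it is optimal.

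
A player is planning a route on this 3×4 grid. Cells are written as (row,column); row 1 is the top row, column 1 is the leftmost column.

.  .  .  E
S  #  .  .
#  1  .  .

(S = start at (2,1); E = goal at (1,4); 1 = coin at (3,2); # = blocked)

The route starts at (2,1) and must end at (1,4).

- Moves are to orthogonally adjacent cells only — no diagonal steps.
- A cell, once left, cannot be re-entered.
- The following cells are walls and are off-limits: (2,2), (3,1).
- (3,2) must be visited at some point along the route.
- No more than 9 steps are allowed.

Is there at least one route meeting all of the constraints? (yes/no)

(3,2) must be visited but has only one open neighbour ((3,3)), and it is neither the start nor the goal — the route would have to enter and leave through (3,3), re-entering it.

no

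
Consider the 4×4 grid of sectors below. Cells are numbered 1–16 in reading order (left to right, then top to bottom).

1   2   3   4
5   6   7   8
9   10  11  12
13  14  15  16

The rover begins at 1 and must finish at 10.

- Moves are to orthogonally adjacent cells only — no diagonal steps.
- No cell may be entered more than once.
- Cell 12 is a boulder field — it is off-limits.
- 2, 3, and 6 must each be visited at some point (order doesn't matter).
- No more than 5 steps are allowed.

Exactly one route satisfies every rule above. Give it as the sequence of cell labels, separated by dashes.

1 - 2 - 3 - 7 - 6 - 10

The budget equals the shortest possible length, so every move has to be on a shortest route through the required cells.
Route from 1: right 2 to 3, down 1 to 7, left 1 to 6, down 1 to 10 — 5 moves in all.
Check: all required cells visited; 5 ≤ 5 moves.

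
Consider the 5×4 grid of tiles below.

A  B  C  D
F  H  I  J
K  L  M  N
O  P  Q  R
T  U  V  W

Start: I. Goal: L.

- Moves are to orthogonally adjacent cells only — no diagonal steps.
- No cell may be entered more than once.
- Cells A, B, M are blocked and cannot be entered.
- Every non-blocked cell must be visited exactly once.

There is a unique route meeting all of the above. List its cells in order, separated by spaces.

I C D J N R W V Q P U T O K F H L

Need to visit all 17 open cells exactly once, starting at I and ending at L.
Cell T has only two open neighbours (O and U), so the path must pass straight through it: one of those is the cell it's entered from and the other is where it exits.
Route from I: up 1 to C, right 1 to D, down 4 to W, left 1 to V, up 1 to Q, left 1 to P, down 1 to U, left 1 to T, up 3 to F, right 1 to H, down 1 to L — 16 moves in all.
Check: all 17 open cells covered.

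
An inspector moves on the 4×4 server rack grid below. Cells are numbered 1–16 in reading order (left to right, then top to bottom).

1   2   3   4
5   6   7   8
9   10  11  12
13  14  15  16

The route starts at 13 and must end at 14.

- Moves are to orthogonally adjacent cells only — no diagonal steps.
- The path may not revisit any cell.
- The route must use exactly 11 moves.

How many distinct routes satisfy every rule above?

Need simple routes of exactly 11 moves from 13 to 14 (Manhattan distance 1, so 5 moves are spent on a detour and 5 undoing it).
Branch systematically from the start, pruning whenever the remaining move budget drops below the Manhattan distance to 14 or differs from it in parity. Every completion starts via 9: 40 (no valid completion starts via 14).
That gives 40 routes.

40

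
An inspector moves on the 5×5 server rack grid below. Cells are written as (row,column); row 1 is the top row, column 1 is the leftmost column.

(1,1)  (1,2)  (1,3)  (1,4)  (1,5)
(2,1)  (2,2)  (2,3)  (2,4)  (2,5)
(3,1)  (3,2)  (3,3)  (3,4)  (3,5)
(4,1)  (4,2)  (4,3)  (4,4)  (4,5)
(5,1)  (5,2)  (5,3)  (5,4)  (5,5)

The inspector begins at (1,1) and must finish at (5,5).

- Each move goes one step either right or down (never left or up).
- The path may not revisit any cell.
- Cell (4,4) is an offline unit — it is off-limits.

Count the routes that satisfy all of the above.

A right/down-only route from (1,1) to (5,5) makes exactly 4 down-moves and 4 right-moves in some order.
With no other constraints that would be C(8,4) = 70 routes.
Subtract routes through each blocked cell (inclusion–exclusion for overlaps): − through (4,4): 40 → 30.
That gives 30 routes.

30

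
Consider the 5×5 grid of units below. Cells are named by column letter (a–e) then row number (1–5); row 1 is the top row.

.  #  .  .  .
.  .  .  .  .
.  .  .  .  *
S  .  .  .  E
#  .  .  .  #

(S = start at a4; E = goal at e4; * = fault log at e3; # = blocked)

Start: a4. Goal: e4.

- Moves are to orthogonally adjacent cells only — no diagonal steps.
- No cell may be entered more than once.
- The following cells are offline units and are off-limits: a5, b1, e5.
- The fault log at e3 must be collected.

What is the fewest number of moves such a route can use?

Any route passes through e3 somewhere between a4 and e4. Summing Manhattan distances along the two legs (a4 → e3 → e4) gives a lower bound of 5 + 1 = 6 moves.
A route of 6 moves achieves this: a4 → a3 → b3 → c3 → d3 → e3 → e4.
Since 6 matches the lower bound, it is optimal.

6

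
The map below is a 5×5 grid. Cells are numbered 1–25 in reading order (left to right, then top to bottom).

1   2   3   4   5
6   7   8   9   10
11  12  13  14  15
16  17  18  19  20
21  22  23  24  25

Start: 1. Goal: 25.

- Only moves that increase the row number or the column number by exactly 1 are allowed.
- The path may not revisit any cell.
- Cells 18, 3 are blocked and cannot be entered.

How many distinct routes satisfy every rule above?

28

A right/down-only route from 1 to 25 makes exactly 4 down-moves and 4 right-moves in some order.
With no other constraints that would be C(8,4) = 70 routes.
Subtract routes through each blocked cell (inclusion–exclusion for overlaps): − through 3: 15 − through 18: 30 + through 3&18: 3 → 28.
That gives 28 routes.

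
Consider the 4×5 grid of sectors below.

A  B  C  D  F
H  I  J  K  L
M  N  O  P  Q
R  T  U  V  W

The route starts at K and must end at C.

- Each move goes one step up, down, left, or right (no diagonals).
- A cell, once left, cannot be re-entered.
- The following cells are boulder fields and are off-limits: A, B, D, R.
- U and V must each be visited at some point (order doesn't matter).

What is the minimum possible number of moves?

6

Any route passes through U and V in some order between K and C. Summing Manhattan distances along each leg and taking the cheapest ordering (K → V → U → C) gives a lower bound of 2 + 1 + 3 = 6 moves.
A route of 6 moves achieves this: K → P → V → U → O → J → C.
Since 6 matches the lower bound, it is optimal.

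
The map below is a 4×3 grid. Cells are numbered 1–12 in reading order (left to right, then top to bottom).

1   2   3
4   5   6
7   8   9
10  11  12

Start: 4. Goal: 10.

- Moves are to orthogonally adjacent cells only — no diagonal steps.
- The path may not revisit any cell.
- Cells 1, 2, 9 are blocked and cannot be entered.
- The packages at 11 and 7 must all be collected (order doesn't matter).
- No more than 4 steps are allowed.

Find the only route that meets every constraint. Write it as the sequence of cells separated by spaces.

The budget equals the shortest possible length, so every move has to be on a shortest route through the required cells.
Route from 4: down 1 to 7, right 1 to 8, down 1 to 11, left 1 to 10 — 4 moves in all.
Check: all required cells visited; 4 ≤ 4 moves.

4 7 8 11 10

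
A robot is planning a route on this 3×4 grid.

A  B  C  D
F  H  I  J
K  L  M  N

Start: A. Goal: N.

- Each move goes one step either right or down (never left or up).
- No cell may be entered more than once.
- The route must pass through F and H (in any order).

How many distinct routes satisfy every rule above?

A right/down-only route from A to N makes exactly 2 down-moves and 3 right-moves in some order.
With no other constraints that would be C(5,2) = 10 routes.
A monotone route can only reach the required cells in the order F, H, so split there and multiply the segment counts: A→F: 1; F→H: 1; H→N: 3; product = 3.
That gives 3 routes.

3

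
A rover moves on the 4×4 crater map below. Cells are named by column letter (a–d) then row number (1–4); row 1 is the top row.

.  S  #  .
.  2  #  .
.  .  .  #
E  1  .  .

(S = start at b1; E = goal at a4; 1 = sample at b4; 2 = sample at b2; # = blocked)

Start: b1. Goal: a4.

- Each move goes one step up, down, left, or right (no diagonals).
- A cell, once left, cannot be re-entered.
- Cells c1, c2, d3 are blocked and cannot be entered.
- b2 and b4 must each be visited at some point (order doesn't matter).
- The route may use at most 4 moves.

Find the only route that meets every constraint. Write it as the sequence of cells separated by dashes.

b1 - b2 - b3 - b4 - a4

The budget equals the shortest possible length, so every move has to be on a shortest route through the required cells.
Route from b1: 3× down (reaching b4), left to a4 — 4 moves in all.
Check: all required cells visited; 4 ≤ 4 moves.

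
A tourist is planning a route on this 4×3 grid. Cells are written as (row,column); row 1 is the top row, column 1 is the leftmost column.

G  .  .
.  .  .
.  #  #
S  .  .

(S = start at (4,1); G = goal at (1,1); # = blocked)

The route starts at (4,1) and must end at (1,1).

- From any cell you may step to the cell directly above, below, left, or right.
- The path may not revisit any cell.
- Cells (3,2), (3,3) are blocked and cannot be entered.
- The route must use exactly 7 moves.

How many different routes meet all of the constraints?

Need simple routes of exactly 7 moves from (4,1) to (1,1) (Manhattan distance 3, so 2 moves are spent on a detour and 2 undoing it).
Enumerating: (4,1) (3,1) (2,1) (2,2) (2,3) (1,3) (1,2) (1,1).
That gives 1 route.

1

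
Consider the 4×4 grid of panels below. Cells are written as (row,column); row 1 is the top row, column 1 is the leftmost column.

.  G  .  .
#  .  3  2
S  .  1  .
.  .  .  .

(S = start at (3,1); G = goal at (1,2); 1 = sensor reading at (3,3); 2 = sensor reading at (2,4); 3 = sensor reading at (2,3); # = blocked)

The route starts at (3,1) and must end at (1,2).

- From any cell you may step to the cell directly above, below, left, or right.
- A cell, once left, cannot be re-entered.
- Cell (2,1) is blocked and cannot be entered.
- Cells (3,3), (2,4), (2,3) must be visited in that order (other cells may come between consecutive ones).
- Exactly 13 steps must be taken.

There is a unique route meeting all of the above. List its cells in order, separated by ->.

(3,1) -> (4,1) -> (4,2) -> (3,2) -> (3,3) -> (4,3) -> (4,4) -> (3,4) -> (2,4) -> (1,4) -> (1,3) -> (2,3) -> (2,2) -> (1,2)

The waypoints must appear in the order (3,3), (2,4), (2,3), with no cell reused.
Route from (3,1): down 1 to (4,1), right 1 to (4,2), up 1 to (3,2), right 1 to (3,3), down 1 to (4,3), right 1 to (4,4), up 3 to (1,4), left 1 to (1,3), down 1 to (2,3), left 1 to (2,2), up 1 to (1,2) — 13 moves in all.
Check: order respected (1 at step 4, 2 at step 8, 3 at step 11); 13 moves as required.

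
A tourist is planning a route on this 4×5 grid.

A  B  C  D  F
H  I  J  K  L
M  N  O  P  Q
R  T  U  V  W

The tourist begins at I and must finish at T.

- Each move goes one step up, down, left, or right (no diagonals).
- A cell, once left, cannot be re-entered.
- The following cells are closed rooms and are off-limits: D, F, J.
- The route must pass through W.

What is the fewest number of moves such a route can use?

Any route passes through W somewhere between I and T. Summing Manhattan distances along the two legs (I → W → T) gives a lower bound of 5 + 3 = 8 moves.
A route of 8 moves achieves this: I → N → O → P → Q → W → V → U → T.
Since 8 matches the lower bound, it is optimal.

8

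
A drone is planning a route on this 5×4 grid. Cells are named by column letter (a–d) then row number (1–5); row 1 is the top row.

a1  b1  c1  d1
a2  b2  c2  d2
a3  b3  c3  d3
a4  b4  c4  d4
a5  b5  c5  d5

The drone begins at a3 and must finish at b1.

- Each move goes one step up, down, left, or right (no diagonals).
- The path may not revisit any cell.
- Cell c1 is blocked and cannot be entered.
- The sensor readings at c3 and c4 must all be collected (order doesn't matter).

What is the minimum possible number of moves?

Any route passes through c3 and c4 in some order between a3 and b1. Summing Manhattan distances along each leg and taking the cheapest ordering (a3 → c4 → c3 → b1) gives a lower bound of 3 + 1 + 3 = 7 moves.
A route of 7 moves achieves this: a3 → a4 → b4 → c4 → c3 → c2 → b2 → b1.
Since 7 matches the lower bound, it is optimal.

7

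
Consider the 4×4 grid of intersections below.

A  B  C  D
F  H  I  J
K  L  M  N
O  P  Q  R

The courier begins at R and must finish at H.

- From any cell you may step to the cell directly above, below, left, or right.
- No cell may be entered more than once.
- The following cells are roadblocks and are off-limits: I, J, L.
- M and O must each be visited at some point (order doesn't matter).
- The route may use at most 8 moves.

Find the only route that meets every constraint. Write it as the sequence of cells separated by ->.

R -> N -> M -> Q -> P -> O -> K -> F -> H

Any route must reach M and O and still end at H within 8 moves, so the order of the required stops is forced.
Route from R: up to N, left to M, down to Q, 2× left (reaching O), 2× up (reaching F), right to H — 8 moves in all.
Check: all required cells visited; 8 ≤ 8 moves.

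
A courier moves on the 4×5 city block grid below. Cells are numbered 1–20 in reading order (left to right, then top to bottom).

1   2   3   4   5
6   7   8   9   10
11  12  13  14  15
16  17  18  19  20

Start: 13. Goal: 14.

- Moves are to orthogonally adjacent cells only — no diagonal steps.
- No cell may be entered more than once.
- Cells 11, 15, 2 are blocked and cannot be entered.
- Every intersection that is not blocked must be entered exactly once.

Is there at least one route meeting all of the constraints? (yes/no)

no

Cell 1 has only one open neighbour but is neither the start nor the goal, so a Hamiltonian route would have to both enter and leave it through the same neighbour — impossible without revisiting.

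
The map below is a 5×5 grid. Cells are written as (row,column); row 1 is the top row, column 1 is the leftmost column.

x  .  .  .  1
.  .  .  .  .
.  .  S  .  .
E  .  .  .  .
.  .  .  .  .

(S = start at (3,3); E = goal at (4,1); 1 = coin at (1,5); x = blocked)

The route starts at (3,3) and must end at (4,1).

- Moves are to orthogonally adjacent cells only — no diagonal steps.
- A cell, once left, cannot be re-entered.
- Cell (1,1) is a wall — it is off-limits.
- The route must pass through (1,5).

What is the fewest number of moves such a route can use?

11

Any route passes through (1,5) somewhere between (3,3) and (4,1). Summing Manhattan distances along the two legs ((3,3) → (1,5) → (4,1)) gives a lower bound of 4 + 7 = 11 moves.
A route of 11 moves achieves this: (3,3) → (2,3) → (1,3) → (1,4) → (1,5) → (2,5) → (3,5) → (4,5) → (4,4) → (4,3) → (4,2) → (4,1).
Since 11 matches the lower bound, it is optimal.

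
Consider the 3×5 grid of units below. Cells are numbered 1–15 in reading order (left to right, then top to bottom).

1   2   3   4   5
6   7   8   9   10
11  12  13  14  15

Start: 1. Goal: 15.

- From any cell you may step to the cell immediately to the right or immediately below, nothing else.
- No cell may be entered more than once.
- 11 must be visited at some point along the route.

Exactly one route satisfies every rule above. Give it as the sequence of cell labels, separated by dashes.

1 - 6 - 11 - 12 - 13 - 14 - 15

Moves only go right or down, so the column and row indices never decrease.
Route from 1: down 2 to 11, right 4 to 15 — 6 moves in all.
Check: all required cells visited.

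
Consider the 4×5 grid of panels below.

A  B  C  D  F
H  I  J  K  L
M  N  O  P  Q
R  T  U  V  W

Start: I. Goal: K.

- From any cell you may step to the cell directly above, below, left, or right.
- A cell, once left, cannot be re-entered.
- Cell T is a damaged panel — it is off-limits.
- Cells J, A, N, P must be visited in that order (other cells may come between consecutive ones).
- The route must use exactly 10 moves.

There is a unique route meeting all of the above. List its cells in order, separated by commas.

I, J, C, B, A, H, M, N, O, P, K

The waypoints must appear in the order J, A, N, P, with no cell reused.
Route from I: right to J, up to C, 2× left (reaching A), 2× down (reaching M), 3× right (reaching P), up to K — 10 moves in all.
Check: order respected (J at step 1, A at step 4, N at step 7, P at step 9); 10 moves as required.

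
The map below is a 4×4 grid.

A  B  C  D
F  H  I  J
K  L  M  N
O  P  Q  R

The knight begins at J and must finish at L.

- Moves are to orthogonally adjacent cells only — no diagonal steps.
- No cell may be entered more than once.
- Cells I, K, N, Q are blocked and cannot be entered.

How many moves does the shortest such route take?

5

The Manhattan distance from J to L is |2−3| + |4−2| = 3, so at least 3 moves are needed.
That bound ignores the blocked cells. Measuring each leg by the fewest moves that actually steer around them (J→L: 5) raises the lower bound to 5.
A route of 5 moves exists: J → D → C → B → H → L.
Since 5 matches that lower bound, it is optimal.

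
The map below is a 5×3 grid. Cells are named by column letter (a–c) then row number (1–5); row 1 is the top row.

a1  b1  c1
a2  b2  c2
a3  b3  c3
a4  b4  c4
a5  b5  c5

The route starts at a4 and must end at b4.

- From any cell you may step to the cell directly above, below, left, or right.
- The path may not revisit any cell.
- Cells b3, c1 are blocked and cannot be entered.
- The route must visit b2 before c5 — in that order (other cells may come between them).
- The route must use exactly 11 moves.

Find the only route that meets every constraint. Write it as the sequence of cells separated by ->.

a4 -> a3 -> a2 -> a1 -> b1 -> b2 -> c2 -> c3 -> c4 -> c5 -> b5 -> b4

The waypoints must appear in the order b2, c5, with no cell reused.
Route from a4: 3× up (reaching a1), right to b1, down to b2, right to c2, 3× down (reaching c5), left to b5, up to b4 — 11 moves in all.
Check: order respected (b2 at step 5, c5 at step 9); 11 moves as required.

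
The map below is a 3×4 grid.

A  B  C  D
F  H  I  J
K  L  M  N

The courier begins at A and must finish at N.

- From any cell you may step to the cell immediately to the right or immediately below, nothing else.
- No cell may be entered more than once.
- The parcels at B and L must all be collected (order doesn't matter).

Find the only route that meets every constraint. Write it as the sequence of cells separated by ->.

Moves only go right or down, so the column and row indices never decrease.
Route from A: right 1 to B, down 2 to L, right 2 to N — 5 moves in all.
Check: all required cells visited.

A -> B -> H -> L -> M -> N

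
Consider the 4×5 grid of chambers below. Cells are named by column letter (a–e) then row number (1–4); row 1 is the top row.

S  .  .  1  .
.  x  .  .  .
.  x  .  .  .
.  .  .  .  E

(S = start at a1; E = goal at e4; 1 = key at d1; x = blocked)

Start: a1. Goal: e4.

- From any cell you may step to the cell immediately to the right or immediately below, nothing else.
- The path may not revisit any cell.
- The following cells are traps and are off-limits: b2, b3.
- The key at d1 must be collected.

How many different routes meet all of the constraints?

A right/down-only route from a1 to e4 makes exactly 3 down-moves and 4 right-moves in some order.
With no other constraints that would be C(7,3) = 35 routes.
Split at d1 and multiply the segment counts (each segment already excludes blocked cells): a1→d1: 1; d1→e4: 4; product = 4.
That gives 4 routes.

4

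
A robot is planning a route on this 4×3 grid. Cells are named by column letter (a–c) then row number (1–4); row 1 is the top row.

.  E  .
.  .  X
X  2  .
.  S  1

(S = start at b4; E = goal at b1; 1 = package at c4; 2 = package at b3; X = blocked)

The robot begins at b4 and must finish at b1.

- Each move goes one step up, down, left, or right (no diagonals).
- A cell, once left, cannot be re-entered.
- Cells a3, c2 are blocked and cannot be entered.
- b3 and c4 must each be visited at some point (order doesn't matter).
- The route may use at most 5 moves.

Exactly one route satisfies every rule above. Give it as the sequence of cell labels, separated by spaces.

b4 c4 c3 b3 b2 b1

Any route must reach b3 and c4 and still end at b1 within 5 moves, so the order of the required stops is forced.
Route from b4: right 1 to c4, up 1 to c3, left 1 to b3, up 2 to b1 — 5 moves in all.
Check: all required cells visited; 5 ≤ 5 moves.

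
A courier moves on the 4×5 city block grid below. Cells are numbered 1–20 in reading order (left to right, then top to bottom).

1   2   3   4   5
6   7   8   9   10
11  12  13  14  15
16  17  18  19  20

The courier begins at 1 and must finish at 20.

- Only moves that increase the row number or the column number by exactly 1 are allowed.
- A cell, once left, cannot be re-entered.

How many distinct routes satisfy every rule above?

35

A right/down-only route from 1 to 20 makes exactly 3 down-moves and 4 right-moves in some order.
With no other constraints that would be C(7,3) = 35 routes.
That gives 35 routes.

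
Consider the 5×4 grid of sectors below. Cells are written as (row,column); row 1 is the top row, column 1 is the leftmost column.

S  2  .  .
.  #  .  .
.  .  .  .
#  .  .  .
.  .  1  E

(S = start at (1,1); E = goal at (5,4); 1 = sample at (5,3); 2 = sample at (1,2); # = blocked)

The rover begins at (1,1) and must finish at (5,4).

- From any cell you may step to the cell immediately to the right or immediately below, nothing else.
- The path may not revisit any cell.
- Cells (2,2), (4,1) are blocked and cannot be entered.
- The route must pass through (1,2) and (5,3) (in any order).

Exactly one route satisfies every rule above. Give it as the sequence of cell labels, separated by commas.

(1,1), (1,2), (1,3), (2,3), (3,3), (4,3), (5,3), (5,4)

Moves only go right or down, so the column and row indices never decrease.
Route from (1,1): right 2 to (1,3), down 4 to (5,3), right 1 to (5,4) — 7 moves in all.
Check: all required cells visited.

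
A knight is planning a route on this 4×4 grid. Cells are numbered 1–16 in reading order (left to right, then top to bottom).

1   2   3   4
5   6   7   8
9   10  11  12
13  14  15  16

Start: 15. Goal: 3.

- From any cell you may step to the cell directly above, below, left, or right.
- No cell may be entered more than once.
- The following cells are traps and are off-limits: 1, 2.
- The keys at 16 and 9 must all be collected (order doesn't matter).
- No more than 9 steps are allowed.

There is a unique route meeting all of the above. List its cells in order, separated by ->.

Any route must reach 16 and 9 and still end at 3 within 9 moves, so the order of the required stops is forced.
Route from 15: right 1 to 16, up 1 to 12, left 3 to 9, up 1 to 5, right 2 to 7, up 1 to 3 — 9 moves in all.
Check: all required cells visited; 9 ≤ 9 moves.

15 -> 16 -> 12 -> 11 -> 10 -> 9 -> 5 -> 6 -> 7 -> 3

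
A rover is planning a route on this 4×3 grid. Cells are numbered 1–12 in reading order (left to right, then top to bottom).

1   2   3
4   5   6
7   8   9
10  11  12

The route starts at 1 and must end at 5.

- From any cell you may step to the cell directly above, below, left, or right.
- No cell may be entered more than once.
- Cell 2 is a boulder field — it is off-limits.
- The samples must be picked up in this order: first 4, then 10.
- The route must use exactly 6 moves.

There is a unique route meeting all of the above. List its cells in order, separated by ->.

The waypoints must appear in the order 4, 10, with no cell reused.
Route from 1: down 3 to 10, right 1 to 11, up 2 to 5 — 6 moves in all.
Check: order respected (4 at step 1, 10 at step 3); 6 moves as required.

1 -> 4 -> 7 -> 10 -> 11 -> 8 -> 5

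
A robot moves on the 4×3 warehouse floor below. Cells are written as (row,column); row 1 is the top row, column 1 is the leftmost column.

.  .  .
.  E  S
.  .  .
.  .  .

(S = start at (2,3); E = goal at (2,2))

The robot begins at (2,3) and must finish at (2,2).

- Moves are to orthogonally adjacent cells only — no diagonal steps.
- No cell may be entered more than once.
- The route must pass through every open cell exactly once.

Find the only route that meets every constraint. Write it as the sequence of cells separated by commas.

Need to visit all 12 open cells exactly once, starting at (2,3) and ending at (2,2).
Route from (2,3): up 1 to (1,3), left 2 to (1,1), down 3 to (4,1), right 2 to (4,3), up 1 to (3,3), left 1 to (3,2), up 1 to (2,2) — 11 moves in all.
Check: all 12 open cells covered.

(2,3), (1,3), (1,2), (1,1), (2,1), (3,1), (4,1), (4,2), (4,3), (3,3), (3,2), (2,2)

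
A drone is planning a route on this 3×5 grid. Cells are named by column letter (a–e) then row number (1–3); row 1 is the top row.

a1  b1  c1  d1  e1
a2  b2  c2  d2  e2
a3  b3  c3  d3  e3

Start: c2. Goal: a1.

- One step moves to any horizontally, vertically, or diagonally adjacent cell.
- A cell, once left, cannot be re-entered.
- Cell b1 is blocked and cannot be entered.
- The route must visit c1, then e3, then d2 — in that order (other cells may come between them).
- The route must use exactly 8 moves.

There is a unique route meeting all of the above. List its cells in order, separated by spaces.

The waypoints must appear in the order c1, e3, d2, with no cell reused.
Route from c2: up 1 to c1, right 1 to d1, down-right 1 to e2, down 1 to e3, up-left 1 to d2, down-left 1 to c3, up-left 2 to a1 — 8 moves in all.
Check: order respected (c1 at step 1, e3 at step 4, d2 at step 5); 8 moves as required.

c2 c1 d1 e2 e3 d2 c3 b2 a1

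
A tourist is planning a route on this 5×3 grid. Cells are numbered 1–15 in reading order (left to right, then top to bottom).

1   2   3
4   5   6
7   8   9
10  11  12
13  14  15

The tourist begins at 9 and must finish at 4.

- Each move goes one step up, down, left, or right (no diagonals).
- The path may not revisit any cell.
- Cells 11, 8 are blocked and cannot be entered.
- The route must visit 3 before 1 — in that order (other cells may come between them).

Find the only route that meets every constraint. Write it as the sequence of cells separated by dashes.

9 - 6 - 3 - 2 - 1 - 4

The waypoints must appear in the order 3, 1, with no cell reused.
Route from 9: up 2 to 3, left 2 to 1, down 1 to 4 — 5 moves in all.
Check: order respected (3 at step 2, 1 at step 4).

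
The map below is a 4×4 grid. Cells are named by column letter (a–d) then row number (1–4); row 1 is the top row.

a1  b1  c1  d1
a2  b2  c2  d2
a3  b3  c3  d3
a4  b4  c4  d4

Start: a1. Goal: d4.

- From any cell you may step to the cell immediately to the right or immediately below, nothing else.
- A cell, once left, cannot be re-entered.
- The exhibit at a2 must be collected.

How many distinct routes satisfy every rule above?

A right/down-only route from a1 to d4 makes exactly 3 down-moves and 3 right-moves in some order.
With no other constraints that would be C(6,3) = 20 routes.
Split at a2 and multiply the segment counts: a1→a2: 1; a2→d4: 10; product = 10.
That gives 10 routes.

10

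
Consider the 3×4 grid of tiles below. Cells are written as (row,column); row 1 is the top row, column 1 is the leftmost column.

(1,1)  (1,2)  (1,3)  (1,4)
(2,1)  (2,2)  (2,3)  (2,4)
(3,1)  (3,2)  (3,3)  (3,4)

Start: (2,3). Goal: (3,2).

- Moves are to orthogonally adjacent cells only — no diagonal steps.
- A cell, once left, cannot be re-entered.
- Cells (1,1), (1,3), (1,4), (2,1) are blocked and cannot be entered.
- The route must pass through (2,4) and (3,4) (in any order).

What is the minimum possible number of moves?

4

Any route passes through (2,4) and (3,4) in some order between (2,3) and (3,2). Summing Manhattan distances along each leg and taking the cheapest ordering ((2,3) → (2,4) → (3,4) → (3,2)) gives a lower bound of 1 + 1 + 2 = 4 moves.
A route of 4 moves achieves this: (2,3) → (2,4) → (3,4) → (3,3) → (3,2).
Since 4 matches the lower bound, it is optimal.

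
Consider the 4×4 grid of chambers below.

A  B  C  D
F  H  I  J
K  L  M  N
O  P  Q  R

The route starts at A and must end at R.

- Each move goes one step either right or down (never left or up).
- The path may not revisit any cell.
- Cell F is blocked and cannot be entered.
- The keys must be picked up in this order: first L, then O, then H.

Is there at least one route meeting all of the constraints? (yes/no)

no

O lies to the left of L, so going from L to O would need a leftward move — but moves only go right/down, so L cannot be visited before O.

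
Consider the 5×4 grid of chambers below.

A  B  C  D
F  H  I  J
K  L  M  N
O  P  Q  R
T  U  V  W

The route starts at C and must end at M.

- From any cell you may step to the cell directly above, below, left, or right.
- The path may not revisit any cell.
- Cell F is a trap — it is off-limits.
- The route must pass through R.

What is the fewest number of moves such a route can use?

6

Any route passes through R somewhere between C and M. Summing Manhattan distances along the two legs (C → R → M) gives a lower bound of 4 + 2 = 6 moves.
A route of 6 moves achieves this: C → I → J → N → R → Q → M.
Since 6 matches the lower bound, it is optimal.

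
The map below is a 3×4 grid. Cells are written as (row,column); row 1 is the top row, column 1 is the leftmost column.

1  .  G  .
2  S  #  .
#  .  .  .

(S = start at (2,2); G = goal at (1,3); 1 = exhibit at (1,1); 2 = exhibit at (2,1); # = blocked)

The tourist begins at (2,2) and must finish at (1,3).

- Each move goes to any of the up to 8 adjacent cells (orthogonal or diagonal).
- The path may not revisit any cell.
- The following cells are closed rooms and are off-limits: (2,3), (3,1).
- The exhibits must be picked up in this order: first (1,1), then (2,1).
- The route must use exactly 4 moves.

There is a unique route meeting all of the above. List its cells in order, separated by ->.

(2,2) -> (1,1) -> (2,1) -> (1,2) -> (1,3)

The waypoints must appear in the order (1,1), (2,1), with no cell reused.
Route from (2,2): up-left to (1,1), down to (2,1), up-right to (1,2), right to (1,3) — 4 moves in all.
Check: order respected (1 at step 1, 2 at step 2); 4 moves as required.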